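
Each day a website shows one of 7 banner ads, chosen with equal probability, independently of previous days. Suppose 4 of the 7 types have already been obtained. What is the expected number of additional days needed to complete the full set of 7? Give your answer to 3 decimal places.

Starting from 4 distinct types, each trial gives a new one with probability (7−i)/7 when i types are held, so the wait for the next new type is 7/(7−i).
E = 7/3 + 7/2 + 7/1 = 77/6 ≈ 12.833.

12.833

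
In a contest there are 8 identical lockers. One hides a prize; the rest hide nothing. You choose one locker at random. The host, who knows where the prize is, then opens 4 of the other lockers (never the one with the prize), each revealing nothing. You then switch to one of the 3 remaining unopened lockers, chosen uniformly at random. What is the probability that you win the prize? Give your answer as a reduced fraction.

Your original locker holds the prize with probability 1/8, so the other 7 collectively hold it with probability 7/8.
The host can always find 4 empty lockers to open, so the reveals don't change that 7/8; it is now spread over the 3 remaining unopened lockers.
P(win by switching) = (7/8) · (1/3) = 7/24.

7/24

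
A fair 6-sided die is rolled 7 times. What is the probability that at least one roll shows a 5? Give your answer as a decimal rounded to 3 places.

P(no roll shows a 5) = (5/6)^7 ≈ 0.279.
P(at least one) = 1 − 0.279 = 0.721.

0.721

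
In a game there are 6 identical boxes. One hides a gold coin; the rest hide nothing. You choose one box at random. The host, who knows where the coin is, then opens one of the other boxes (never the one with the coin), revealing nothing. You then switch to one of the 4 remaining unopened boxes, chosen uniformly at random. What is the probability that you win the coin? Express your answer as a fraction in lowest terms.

5/24

Your original box holds the coin with probability 1/6, so the other 5 collectively hold it with probability 5/6.
The host can always find an empty box to open, so this doesn't change that 5/6; it is now spread over the 4 remaining unopened boxes.
P(win by switching) = (5/6) · (1/4) = 5/24.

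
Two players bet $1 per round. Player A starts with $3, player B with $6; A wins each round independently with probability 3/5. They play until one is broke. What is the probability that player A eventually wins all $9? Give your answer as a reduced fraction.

Let r = q/p = (2/5)/(3/5) = 2/3. The recurrence P(i) = p·P(i+1) + q·P(i−1) with P(0)=0, P(9)=1 gives P(i) = (1 − r^i)/(1 − r^9).
P(3) = (1 − (2/3)^3) / (1 − (2/3)^9) = 729/1009.

729/1009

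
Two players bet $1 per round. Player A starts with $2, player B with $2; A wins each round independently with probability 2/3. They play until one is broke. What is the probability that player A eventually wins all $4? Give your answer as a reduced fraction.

Let r = q/p = (1/3)/(2/3) = 1/2. The recurrence P(i) = p·P(i+1) + q·P(i−1) with P(0)=0, P(4)=1 gives P(i) = (1 − r^i)/(1 − r^4).
P(2) = (1 − (1/2)^2) / (1 − (1/2)^4) = 4/5.

4/5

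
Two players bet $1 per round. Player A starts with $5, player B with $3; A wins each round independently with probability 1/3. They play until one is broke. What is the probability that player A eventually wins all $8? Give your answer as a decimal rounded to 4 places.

0.1216

Let r = q/p = (2/3)/(1/3) = 2. The recurrence P(i) = p·P(i+1) + q·P(i−1) with P(0)=0, P(8)=1 gives P(i) = (1 − r^i)/(1 − r^8).
P(5) = (1 − (2)^5) / (1 − (2)^8) = 31/255 ≈ 0.1216.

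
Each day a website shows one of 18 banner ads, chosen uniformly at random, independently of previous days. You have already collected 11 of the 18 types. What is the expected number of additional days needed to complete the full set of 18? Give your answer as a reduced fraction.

3267/70

Starting from 11 distinct types, each trial gives a new one with probability (18−i)/18 when i types are held, so the wait for the next new type is 18/(18−i).
E = 18/7 + 18/6 + 18/5 + 18/4 + 18/3 + 18/2 + 18/1 = 3267/70.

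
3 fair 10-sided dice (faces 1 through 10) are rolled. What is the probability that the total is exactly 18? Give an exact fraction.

73/1000

There are 10^3 = 1000 equally likely outcomes.
The number of ordered 3-tuples from {1,…,10} summing to 18 is 73.
P(sum = 18) = 73/1000.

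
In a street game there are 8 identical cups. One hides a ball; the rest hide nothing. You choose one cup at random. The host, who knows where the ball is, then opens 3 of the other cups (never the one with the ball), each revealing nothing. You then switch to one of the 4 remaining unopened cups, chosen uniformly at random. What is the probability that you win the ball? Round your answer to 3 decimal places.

Your original cup holds the ball with probability 1/8, so the other 7 collectively hold it with probability 7/8.
The host can always find 3 empty cups to open, so the reveals don't change that 7/8; it is now spread over the 4 remaining unopened cups.
P(win by switching) = (7/8) · (1/4) = 7/32 ≈ 0.219.

0.219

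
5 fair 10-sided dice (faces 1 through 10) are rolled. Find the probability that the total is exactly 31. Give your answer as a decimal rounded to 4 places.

0.0528

There are 10^5 = 100000 equally likely outcomes.
The number of ordered 5-tuples from {1,…,10} summing to 31 is 5280.
P(sum = 31) = 5280/100000 = 33/625 ≈ 0.0528.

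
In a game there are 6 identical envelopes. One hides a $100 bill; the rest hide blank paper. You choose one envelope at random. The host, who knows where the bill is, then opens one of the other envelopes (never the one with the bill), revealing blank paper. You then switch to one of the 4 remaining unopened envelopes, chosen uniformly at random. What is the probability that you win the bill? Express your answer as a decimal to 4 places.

0.2083

Your original envelope holds the bill with probability 1/6, so the other 5 collectively hold it with probability 5/6.
The host can always find an empty envelope to open, so this doesn't change that 5/6; it is now spread over the 4 remaining unopened envelopes.
P(win by switching) = (5/6) · (1/4) = 5/24 ≈ 0.2083.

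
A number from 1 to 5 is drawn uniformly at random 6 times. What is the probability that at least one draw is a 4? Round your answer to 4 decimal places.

P(no draw is a 4) = (4/5)^6 ≈ 0.2621.
P(at least one) = 1 − 0.2621 = 0.7379.

0.7379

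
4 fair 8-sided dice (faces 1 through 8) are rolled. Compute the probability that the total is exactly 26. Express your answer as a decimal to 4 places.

There are 8^4 = 4096 equally likely outcomes.
The number of ordered 4-tuples from {1,…,8} summing to 26 is 84.
P(sum = 26) = 84/4096 = 21/1024 ≈ 0.0205.

0.0205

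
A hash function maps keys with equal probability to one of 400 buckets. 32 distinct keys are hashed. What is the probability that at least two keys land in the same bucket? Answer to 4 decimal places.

It's easier to compute the probability that all 32 are distinct.
P(all distinct) = 400/400 · 399/400 · ··· · 369/400 ≈ 0.2797.
So the probability of at least one match is 1 − 0.2797 = 0.7203.

0.7203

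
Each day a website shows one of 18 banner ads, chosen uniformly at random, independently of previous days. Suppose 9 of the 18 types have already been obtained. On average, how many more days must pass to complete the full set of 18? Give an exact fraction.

7129/140

Starting from 9 distinct types, each trial gives a new one with probability (18−i)/18 when i types are held, so the wait for the next new type is 18/(18−i).
E = 18/9 + 18/8 + 18/7 + 18/6 + 18/5 + 18/4 + 18/3 + 18/2 + 18/1 = 7129/140.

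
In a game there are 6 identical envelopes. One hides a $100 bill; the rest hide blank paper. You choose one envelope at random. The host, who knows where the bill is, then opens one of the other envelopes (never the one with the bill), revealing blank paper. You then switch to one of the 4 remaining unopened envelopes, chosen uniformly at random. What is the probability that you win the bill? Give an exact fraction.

5/24

Your original envelope holds the bill with probability 1/6, so the other 5 collectively hold it with probability 5/6.
The host can always find an empty envelope to open, so this doesn't change that 5/6; it is now spread over the 4 remaining unopened envelopes.
P(win by switching) = (5/6) · (1/4) = 5/24.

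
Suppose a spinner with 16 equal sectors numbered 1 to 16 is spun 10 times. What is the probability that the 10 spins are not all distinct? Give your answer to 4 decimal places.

P(all 10 different) = 16/16 · 15/16 · ··· · 7/16 ≈ 0.0264.
P(at least two equal) = 1 − 0.0264 = 0.9736.

0.9736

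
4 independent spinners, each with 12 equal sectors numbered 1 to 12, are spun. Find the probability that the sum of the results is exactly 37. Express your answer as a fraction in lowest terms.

There are 12^4 = 20736 equally likely outcomes.
The number of ordered 4-tuples from {1,…,12} summing to 37 is 364.
P(sum = 37) = 364/20736 = 91/5184.

91/5184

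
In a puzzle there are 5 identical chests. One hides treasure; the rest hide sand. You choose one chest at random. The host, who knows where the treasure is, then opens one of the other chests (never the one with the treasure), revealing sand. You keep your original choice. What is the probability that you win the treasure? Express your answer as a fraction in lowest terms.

The host can always open an empty chest regardless of your choice, so this gives no information about your original chest.
P(win by staying) = 1/5.

1/5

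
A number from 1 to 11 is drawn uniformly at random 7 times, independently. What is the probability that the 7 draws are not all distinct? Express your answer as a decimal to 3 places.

P(all 7 different) = 11/11 · 10/11 · ··· · 5/11 ≈ 0.085.
P(at least two equal) = 1 − 0.085 = 0.915.

0.915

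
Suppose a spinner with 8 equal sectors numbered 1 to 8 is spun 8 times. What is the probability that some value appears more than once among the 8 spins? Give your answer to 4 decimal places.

0.9976

P(all 8 different) = 8/8 · 7/8 · ··· · 1/8 ≈ 0.0024.
P(at least two equal) = 1 − 0.0024 = 0.9976.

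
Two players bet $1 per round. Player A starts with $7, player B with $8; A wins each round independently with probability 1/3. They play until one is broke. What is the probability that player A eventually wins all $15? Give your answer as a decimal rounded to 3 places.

Let r = q/p = (2/3)/(1/3) = 2. The recurrence P(i) = p·P(i+1) + q·P(i−1) with P(0)=0, P(15)=1 gives P(i) = (1 − r^i)/(1 − r^15).
P(7) = (1 − (2)^7) / (1 − (2)^15) = 127/32767 ≈ 0.004.

0.004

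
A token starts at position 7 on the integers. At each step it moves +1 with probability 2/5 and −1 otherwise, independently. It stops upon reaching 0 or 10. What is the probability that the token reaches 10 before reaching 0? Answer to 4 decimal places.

0.2839

Let r = q/p = (3/5)/(2/5) = 3/2. The recurrence P(i) = p·P(i+1) + q·P(i−1) with P(0)=0, P(10)=1 gives P(i) = (1 − r^i)/(1 − r^10).
P(7) = (1 − (3/2)^7) / (1 − (3/2)^10) = 16472/58025 ≈ 0.2839.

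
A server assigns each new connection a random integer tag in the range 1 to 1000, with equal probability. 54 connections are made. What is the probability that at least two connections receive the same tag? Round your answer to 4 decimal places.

It's easier to compute the probability that all 54 are distinct.
P(all distinct) = 1000/1000 · 999/1000 · ··· · 947/1000 ≈ 0.2329.
So the probability of at least one match is 1 − 0.2329 = 0.7671.

0.7671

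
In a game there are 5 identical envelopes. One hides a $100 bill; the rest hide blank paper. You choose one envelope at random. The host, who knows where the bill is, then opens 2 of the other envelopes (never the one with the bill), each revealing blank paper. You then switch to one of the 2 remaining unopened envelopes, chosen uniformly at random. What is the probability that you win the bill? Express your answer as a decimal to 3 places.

Your original envelope holds the bill with probability 1/5, so the other 4 collectively hold it with probability 4/5.
The host can always find 2 empty envelopes to open, so the reveals don't change that 4/5; it is now spread over the 2 remaining unopened envelopes.
P(win by switching) = (4/5) · (1/2) = 2/5 ≈ 0.400.

0.400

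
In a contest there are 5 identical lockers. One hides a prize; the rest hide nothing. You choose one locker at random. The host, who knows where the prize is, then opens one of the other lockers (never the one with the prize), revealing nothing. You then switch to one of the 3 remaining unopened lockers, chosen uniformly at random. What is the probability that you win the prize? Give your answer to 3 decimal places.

Your original locker holds the prize with probability 1/5, so the other 4 collectively hold it with probability 4/5.
The host can always find an empty locker to open, so this doesn't change that 4/5; it is now spread over the 3 remaining unopened lockers.
P(win by switching) = (4/5) · (1/3) = 4/15 ≈ 0.267.

0.267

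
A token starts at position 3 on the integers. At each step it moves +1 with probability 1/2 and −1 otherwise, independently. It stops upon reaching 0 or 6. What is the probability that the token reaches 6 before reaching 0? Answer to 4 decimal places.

0.5000

With a fair step, P(i) = ½P(i−1) + ½P(i+1) with P(0)=0, P(6)=1 has the linear solution P(i) = i/6.
P(3) = 3/6 = 1/2 ≈ 0.5000.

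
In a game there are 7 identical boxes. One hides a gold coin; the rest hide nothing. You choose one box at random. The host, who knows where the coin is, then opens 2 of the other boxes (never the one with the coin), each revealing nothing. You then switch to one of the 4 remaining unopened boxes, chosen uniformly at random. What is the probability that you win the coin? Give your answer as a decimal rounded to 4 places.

0.2143

Your original box holds the coin with probability 1/7, so the other 6 collectively hold it with probability 6/7.
The host can always find 2 empty boxes to open, so the reveals don't change that 6/7; it is now spread over the 4 remaining unopened boxes.
P(win by switching) = (6/7) · (1/4) = 3/14 ≈ 0.2143.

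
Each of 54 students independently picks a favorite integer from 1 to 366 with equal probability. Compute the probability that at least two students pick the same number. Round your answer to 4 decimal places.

It's easier to compute the probability that all 54 are distinct.
P(all distinct) = 366/366 · 365/366 · ··· · 313/366 ≈ 0.0163.
So the probability of at least one match is 1 − 0.0163 = 0.9837.

0.9837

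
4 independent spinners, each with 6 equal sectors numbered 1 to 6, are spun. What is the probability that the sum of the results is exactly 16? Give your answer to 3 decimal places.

There are 6^4 = 1296 equally likely outcomes.
The number of ordered 4-tuples from {1,…,6} summing to 16 is 125.
P(sum = 16) = 125/1296 ≈ 0.096.

0.096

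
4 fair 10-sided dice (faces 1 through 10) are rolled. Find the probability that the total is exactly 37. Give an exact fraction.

1/500

There are 10^4 = 10000 equally likely outcomes.
The number of ordered 4-tuples from {1,…,10} summing to 37 is 20.
P(sum = 37) = 20/10000 = 1/500.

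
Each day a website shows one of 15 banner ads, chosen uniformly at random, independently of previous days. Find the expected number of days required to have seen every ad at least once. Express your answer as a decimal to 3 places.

After i distinct types are collected, each trial gives a new one with probability (15−i)/15, so the expected wait for the next new type is 15/(15−i).
E = 15/15 + 15/14 + 15/13 + 15/12 + 15/11 + 15/10 + 15/9 + 15/8 + 15/7 + 15/6 + 15/5 + 15/4 + 15/3 + 15/2 + 15/1 = 1195757/24024 ≈ 49.773.

49.773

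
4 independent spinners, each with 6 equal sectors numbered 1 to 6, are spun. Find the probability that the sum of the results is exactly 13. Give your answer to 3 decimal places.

There are 6^4 = 1296 equally likely outcomes.
The number of ordered 4-tuples from {1,…,6} summing to 13 is 140.
P(sum = 13) = 140/1296 = 35/324 ≈ 0.108.

0.108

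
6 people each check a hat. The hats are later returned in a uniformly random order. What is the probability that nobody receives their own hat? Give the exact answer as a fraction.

This is the derangement probability: permutations of 6 with no fixed point.
D(6) = 6! · (1 − 1/1! + 1/2! − ··· + (−1)^6/6!) = 265.
P = 265/720 = 53/144.

53/144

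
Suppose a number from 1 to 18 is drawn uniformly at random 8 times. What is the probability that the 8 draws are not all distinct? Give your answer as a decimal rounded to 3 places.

0.840

P(all 8 different) = 18/18 · 17/18 · ··· · 11/18 ≈ 0.160.
P(at least two equal) = 1 − 0.160 = 0.840.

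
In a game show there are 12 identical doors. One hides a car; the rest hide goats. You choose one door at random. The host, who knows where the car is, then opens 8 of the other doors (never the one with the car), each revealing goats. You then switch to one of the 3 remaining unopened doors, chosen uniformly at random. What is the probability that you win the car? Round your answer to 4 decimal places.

Your original door holds the car with probability 1/12, so the other 11 collectively hold it with probability 11/12.
The host can always find 8 empty doors to open, so the reveals don't change that 11/12; it is now spread over the 3 remaining unopened doors.
P(win by switching) = (11/12) · (1/3) = 11/36 ≈ 0.3056.

0.3056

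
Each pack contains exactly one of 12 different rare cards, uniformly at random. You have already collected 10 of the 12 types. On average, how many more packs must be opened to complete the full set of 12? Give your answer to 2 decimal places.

Starting from 10 distinct types, each trial gives a new one with probability (12−i)/12 when i types are held, so the wait for the next new type is 12/(12−i).
E = 12/2 + 12/1 = 18 ≈ 18.00.

18.00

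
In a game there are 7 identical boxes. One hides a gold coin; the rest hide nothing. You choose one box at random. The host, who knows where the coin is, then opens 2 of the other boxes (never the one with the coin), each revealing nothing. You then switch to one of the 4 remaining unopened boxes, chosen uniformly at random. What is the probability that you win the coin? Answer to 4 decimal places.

0.2143

Your original box holds the coin with probability 1/7, so the other 6 collectively hold it with probability 6/7.
The host can always find 2 empty boxes to open, so the reveals don't change that 6/7; it is now spread over the 4 remaining unopened boxes.
P(win by switching) = (6/7) · (1/4) = 3/14 ≈ 0.2143.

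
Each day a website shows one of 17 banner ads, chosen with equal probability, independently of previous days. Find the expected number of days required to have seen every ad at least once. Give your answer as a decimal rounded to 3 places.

58.472

After i distinct types are collected, each trial gives a new one with probability (17−i)/17, so the expected wait for the next new type is 17/(17−i).
E = 17/17 + 17/16 + 17/15 + 17/14 + 17/13 + 17/12 + 17/11 + 17/10 + 17/9 + 17/8 + 17/7 + 17/6 + 17/5 + 17/4 + 17/3 + 17/2 + 17/1 = 42142223/720720 ≈ 58.472.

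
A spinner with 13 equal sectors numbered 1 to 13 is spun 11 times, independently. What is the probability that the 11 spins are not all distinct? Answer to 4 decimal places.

0.9983

P(all 11 different) = 13/13 · 12/13 · ··· · 3/13 ≈ 0.0017.
P(at least two equal) = 1 − 0.0017 = 0.9983.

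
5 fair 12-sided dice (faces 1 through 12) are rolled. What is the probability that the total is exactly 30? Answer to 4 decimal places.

0.0478

There are 12^5 = 248832 equally likely outcomes.
The number of ordered 5-tuples from {1,…,12} summing to 30 is 11901.
P(sum = 30) = 11901/248832 = 3967/82944 ≈ 0.0478.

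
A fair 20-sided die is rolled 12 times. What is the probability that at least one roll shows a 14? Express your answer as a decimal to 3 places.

0.460

P(no roll shows a 14) = (19/20)^12 ≈ 0.540.
P(at least one) = 1 − 0.540 = 0.460.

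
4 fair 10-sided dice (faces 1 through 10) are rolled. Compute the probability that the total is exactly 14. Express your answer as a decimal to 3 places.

There are 10^4 = 10000 equally likely outcomes.
The number of ordered 4-tuples from {1,…,10} summing to 14 is 282.
P(sum = 14) = 282/10000 = 141/5000 ≈ 0.028.

0.028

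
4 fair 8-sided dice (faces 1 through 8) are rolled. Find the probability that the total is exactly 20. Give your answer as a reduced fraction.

There are 8^4 = 4096 equally likely outcomes.
The number of ordered 4-tuples from {1,…,8} summing to 20 is 315.
P(sum = 20) = 315/4096.

315/4096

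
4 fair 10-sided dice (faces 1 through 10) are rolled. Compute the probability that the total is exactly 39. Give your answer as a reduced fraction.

There are 10^4 = 10000 equally likely outcomes.
The number of ordered 4-tuples from {1,…,10} summing to 39 is 4.
P(sum = 39) = 4/10000 = 1/2500.

1/2500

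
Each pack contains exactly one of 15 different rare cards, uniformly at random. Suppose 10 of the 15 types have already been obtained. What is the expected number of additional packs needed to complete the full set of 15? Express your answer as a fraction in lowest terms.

137/4

Starting from 10 distinct types, each trial gives a new one with probability (15−i)/15 when i types are held, so the wait for the next new type is 15/(15−i).
E = 15/5 + 15/4 + 15/3 + 15/2 + 15/1 = 137/4.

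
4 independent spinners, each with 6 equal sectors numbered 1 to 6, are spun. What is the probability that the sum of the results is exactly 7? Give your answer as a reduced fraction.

There are 6^4 = 1296 equally likely outcomes.
The number of ordered 4-tuples from {1,…,6} summing to 7 is 20.
P(sum = 7) = 20/1296 = 5/324.

5/324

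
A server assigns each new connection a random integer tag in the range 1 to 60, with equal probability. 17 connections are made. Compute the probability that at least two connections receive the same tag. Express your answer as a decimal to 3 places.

It's easier to compute the probability that all 17 are distinct.
P(all distinct) = 60/60 · 59/60 · ··· · 44/60 ≈ 0.081.
So the probability of at least one match is 1 − 0.081 = 0.919.

0.919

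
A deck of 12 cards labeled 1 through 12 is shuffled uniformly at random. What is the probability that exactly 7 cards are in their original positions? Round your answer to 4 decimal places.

Choose which 7 of the 12 are fixed: C(12,7) = 792 ways.
The remaining 5 must have no fixed point: D(5) = 44.
P = 792·44/479001600 = 11/151200 ≈ 0.0001.

0.0001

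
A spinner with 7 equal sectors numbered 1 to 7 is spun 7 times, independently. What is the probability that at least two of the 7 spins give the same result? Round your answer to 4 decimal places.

0.9939

P(all 7 different) = 7/7 · 6/7 · ··· · 1/7 ≈ 0.0061.
P(at least two equal) = 1 − 0.0061 = 0.9939.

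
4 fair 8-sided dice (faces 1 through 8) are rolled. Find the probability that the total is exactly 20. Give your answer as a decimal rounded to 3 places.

There are 8^4 = 4096 equally likely outcomes.
The number of ordered 4-tuples from {1,…,8} summing to 20 is 315.
P(sum = 20) = 315/4096 ≈ 0.077.

0.077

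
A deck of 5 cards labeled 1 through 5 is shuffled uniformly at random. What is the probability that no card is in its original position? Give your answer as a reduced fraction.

This is the derangement probability: permutations of 5 with no fixed point.
D(5) = 5! · (1 − 1/1! + 1/2! − ··· + (−1)^5/5!) = 44.
P = 44/120 = 11/30.

11/30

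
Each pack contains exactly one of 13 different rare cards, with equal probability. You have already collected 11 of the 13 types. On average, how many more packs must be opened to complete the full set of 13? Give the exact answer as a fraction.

Starting from 11 distinct types, each trial gives a new one with probability (13−i)/13 when i types are held, so the wait for the next new type is 13/(13−i).
E = 13/2 + 13/1 = 39/2.

39/2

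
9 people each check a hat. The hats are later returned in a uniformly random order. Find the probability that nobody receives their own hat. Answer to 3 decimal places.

This is the derangement probability: permutations of 9 with no fixed point.
D(9) = 9! · (1 − 1/1! + 1/2! − ··· + (−1)^9/9!) = 133496.
P = 133496/362880 = 16687/45360 ≈ 0.368.

0.368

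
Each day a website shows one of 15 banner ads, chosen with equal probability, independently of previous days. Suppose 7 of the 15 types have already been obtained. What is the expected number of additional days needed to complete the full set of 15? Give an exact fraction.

2283/56

Starting from 7 distinct types, each trial gives a new one with probability (15−i)/15 when i types are held, so the wait for the next new type is 15/(15−i).
E = 15/8 + 15/7 + 15/6 + 15/5 + 15/4 + 15/3 + 15/2 + 15/1 = 2283/56.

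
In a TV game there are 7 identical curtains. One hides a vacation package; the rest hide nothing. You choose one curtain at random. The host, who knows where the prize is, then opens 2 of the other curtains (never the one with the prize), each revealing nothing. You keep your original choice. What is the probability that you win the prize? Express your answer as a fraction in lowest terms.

The host can always open 2 empty curtains regardless of your choice, so the reveals give no information about your original curtain.
P(win by staying) = 1/7.

1/7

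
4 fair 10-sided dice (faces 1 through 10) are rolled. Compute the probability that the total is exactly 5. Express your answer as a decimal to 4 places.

There are 10^4 = 10000 equally likely outcomes.
The number of ordered 4-tuples from {1,…,10} summing to 5 is 4.
P(sum = 5) = 4/10000 = 1/2500 ≈ 0.0004.

0.0004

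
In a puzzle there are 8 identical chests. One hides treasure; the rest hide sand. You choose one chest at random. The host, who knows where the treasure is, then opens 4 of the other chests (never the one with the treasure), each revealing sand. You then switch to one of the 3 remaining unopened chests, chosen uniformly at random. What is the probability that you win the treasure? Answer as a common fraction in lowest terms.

7/24

Your original chest holds the treasure with probability 1/8, so the other 7 collectively hold it with probability 7/8.
The host can always find 4 empty chests to open, so the reveals don't change that 7/8; it is now spread over the 3 remaining unopened chests.
P(win by switching) = (7/8) · (1/3) = 7/24.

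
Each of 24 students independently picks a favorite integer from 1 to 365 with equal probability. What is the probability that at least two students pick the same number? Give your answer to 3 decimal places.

0.538

It's easier to compute the probability that all 24 are distinct.
P(all distinct) = 365/365 · 364/365 · ··· · 342/365 ≈ 0.462.
So the probability of at least one match is 1 − 0.462 = 0.538.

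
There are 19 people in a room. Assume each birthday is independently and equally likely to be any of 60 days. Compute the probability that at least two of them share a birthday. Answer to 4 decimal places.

It's easier to compute the probability that all 19 are distinct.
P(all distinct) = 60/60 · 59/60 · ··· · 42/60 ≈ 0.0408.
So the probability of at least one match is 1 − 0.0408 = 0.9592.

0.9592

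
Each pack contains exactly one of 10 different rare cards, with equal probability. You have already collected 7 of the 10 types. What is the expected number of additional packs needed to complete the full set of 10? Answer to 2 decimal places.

18.33

Starting from 7 distinct types, each trial gives a new one with probability (10−i)/10 when i types are held, so the wait for the next new type is 10/(10−i).
E = 10/3 + 10/2 + 10/1 = 55/3 ≈ 18.33.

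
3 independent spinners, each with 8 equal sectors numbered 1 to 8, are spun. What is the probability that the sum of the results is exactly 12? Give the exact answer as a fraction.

There are 8^3 = 512 equally likely outcomes.
The number of ordered 3-tuples from {1,…,8} summing to 12 is 46.
P(sum = 12) = 46/512 = 23/256.

23/256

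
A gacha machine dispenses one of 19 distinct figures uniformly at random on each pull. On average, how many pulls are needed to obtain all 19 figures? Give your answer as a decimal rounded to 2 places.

67.41

After i distinct types are collected, each trial gives a new one with probability (19−i)/19, so the expected wait for the next new type is 19/(19−i).
E = 19/19 + 19/18 + 19/17 + 19/16 + 19/15 + 19/14 + 19/13 + 19/12 + 19/11 + 19/10 + 19/9 + 19/8 + 19/7 + 19/6 + 19/5 + 19/4 + 19/3 + 19/2 + 19/1 = 275295799/4084080 ≈ 67.41.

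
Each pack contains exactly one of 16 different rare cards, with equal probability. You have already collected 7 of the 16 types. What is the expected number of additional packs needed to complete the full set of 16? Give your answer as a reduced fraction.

14258/315

Starting from 7 distinct types, each trial gives a new one with probability (16−i)/16 when i types are held, so the wait for the next new type is 16/(16−i).
E = 16/9 + 16/8 + 16/7 + 16/6 + 16/5 + 16/4 + 16/3 + 16/2 + 16/1 = 14258/315.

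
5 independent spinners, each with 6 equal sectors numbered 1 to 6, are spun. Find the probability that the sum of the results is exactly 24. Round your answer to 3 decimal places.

0.026

There are 6^5 = 7776 equally likely outcomes.
The number of ordered 5-tuples from {1,…,6} summing to 24 is 205.
P(sum = 24) = 205/7776 ≈ 0.026.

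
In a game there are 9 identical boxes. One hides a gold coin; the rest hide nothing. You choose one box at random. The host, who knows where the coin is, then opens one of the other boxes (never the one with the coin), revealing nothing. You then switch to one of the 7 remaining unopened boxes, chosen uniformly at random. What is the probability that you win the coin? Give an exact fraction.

8/63

Your original box holds the coin with probability 1/9, so the other 8 collectively hold it with probability 8/9.
The host can always find an empty box to open, so this doesn't change that 8/9; it is now spread over the 7 remaining unopened boxes.
P(win by switching) = (8/9) · (1/7) = 8/63.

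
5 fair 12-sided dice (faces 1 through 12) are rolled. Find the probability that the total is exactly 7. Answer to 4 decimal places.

There are 12^5 = 248832 equally likely outcomes.
The number of ordered 5-tuples from {1,…,12} summing to 7 is 15.
P(sum = 7) = 15/248832 = 5/82944 ≈ 0.0001.

0.0001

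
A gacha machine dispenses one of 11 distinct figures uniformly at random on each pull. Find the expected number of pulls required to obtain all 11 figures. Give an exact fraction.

After i distinct types are collected, each trial gives a new one with probability (11−i)/11, so the expected wait for the next new type is 11/(11−i).
E = 11/11 + 11/10 + 11/9 + 11/8 + 11/7 + 11/6 + 11/5 + 11/4 + 11/3 + 11/2 + 11/1 = 83711/2520.

83711/2520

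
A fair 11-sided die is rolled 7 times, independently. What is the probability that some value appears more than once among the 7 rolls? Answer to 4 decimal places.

0.9147

P(all 7 different) = 11/11 · 10/11 · ··· · 5/11 ≈ 0.0853.
P(at least two equal) = 1 − 0.0853 = 0.9147.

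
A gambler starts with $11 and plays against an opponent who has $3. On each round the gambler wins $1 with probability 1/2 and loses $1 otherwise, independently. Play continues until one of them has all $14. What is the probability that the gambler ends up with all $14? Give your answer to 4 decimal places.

With a fair step, P(i) = ½P(i−1) + ½P(i+1) with P(0)=0, P(14)=1 has the linear solution P(i) = i/14.
P(11) = 11/14 ≈ 0.7857.

0.7857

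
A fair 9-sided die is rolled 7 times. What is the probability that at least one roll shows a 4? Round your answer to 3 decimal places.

P(no roll shows a 4) = (8/9)^7 ≈ 0.438.
P(at least one) = 1 − 0.438 = 0.562.

0.562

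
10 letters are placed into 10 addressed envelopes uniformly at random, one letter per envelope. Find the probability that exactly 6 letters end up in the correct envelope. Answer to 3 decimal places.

0.001

Choose which 6 of the 10 are fixed: C(10,6) = 210 ways.
The remaining 4 must have no fixed point: D(4) = 9.
P = 210·9/3628800 = 1/1920 ≈ 0.001.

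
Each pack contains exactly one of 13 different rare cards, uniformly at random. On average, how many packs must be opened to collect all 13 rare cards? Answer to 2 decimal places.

41.34

After i distinct types are collected, each trial gives a new one with probability (13−i)/13, so the expected wait for the next new type is 13/(13−i).
E = 13/13 + 13/12 + 13/11 + 13/10 + 13/9 + 13/8 + 13/7 + 13/6 + 13/5 + 13/4 + 13/3 + 13/2 + 13/1 = 1145993/27720 ≈ 41.34.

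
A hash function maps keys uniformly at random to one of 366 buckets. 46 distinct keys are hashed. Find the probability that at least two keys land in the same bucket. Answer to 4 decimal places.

0.9478

It's easier to compute the probability that all 46 are distinct.
P(all distinct) = 366/366 · 365/366 · ··· · 321/366 ≈ 0.0522.
So the probability of at least one match is 1 − 0.0522 = 0.9478.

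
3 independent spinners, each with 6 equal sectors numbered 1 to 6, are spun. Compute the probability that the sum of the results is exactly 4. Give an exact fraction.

There are 6^3 = 216 equally likely outcomes.
The number of ordered 3-tuples from {1,…,6} summing to 4 is 3.
P(sum = 4) = 3/216 = 1/72.

1/72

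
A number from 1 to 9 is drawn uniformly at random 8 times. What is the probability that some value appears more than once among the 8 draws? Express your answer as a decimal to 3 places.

0.992

P(all 8 different) = 9/9 · 8/9 · ··· · 2/9 ≈ 0.008.
P(at least two equal) = 1 − 0.008 = 0.992.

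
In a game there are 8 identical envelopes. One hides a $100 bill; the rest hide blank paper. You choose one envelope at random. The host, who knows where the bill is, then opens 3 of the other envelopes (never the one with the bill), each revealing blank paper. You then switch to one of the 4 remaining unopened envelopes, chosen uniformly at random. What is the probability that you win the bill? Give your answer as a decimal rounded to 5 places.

Your original envelope holds the bill with probability 1/8, so the other 7 collectively hold it with probability 7/8.
The host can always find 3 empty envelopes to open, so the reveals don't change that 7/8; it is now spread over the 4 remaining unopened envelopes.
P(win by switching) = (7/8) · (1/4) = 7/32 ≈ 0.21875.

0.21875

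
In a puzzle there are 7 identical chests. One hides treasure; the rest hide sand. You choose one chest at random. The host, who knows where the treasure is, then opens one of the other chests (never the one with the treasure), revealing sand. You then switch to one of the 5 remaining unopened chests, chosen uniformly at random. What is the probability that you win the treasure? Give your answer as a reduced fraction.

Your original chest holds the treasure with probability 1/7, so the other 6 collectively hold it with probability 6/7.
The host can always find an empty chest to open, so this doesn't change that 6/7; it is now spread over the 5 remaining unopened chests.
P(win by switching) = (6/7) · (1/5) = 6/35.

6/35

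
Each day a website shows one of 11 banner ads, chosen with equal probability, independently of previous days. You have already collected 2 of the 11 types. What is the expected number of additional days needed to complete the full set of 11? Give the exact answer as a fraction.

Starting from 2 distinct types, each trial gives a new one with probability (11−i)/11 when i types are held, so the wait for the next new type is 11/(11−i).
E = 11/9 + 11/8 + 11/7 + 11/6 + 11/5 + 11/4 + 11/3 + 11/2 + 11/1 = 78419/2520.

78419/2520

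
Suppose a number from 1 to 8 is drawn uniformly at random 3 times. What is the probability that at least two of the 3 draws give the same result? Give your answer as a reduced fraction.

P(all 3 different) = 8/8 · 7/8 · ··· · 6/8 = 21/32.
P(at least two equal) = 1 − 21/32 = 11/32.

11/32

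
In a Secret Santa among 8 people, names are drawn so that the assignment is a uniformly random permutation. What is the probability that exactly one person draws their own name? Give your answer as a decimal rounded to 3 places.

0.368

Choose which one is fixed: C(8,1) = 8 ways.
The remaining 7 must have no fixed point: D(7) = 1854.
P = 8·1854/40320 = 103/280 ≈ 0.368.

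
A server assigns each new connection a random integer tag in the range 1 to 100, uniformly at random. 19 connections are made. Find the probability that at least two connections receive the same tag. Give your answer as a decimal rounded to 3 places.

0.839

It's easier to compute the probability that all 19 are distinct.
P(all distinct) = 100/100 · 99/100 · ··· · 82/100 ≈ 0.161.
So the probability of at least one match is 1 − 0.161 = 0.839.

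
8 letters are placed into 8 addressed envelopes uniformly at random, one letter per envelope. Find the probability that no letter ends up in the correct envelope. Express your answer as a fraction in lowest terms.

This is the derangement probability: permutations of 8 with no fixed point.
D(8) = 8! · (1 − 1/1! + 1/2! − ··· + (−1)^8/8!) = 14833.
P = 14833/40320 = 2119/5760.

2119/5760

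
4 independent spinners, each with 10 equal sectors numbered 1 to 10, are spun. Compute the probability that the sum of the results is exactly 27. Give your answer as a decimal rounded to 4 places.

0.0480

There are 10^4 = 10000 equally likely outcomes.
The number of ordered 4-tuples from {1,…,10} summing to 27 is 480.
P(sum = 27) = 480/10000 = 6/125 ≈ 0.0480.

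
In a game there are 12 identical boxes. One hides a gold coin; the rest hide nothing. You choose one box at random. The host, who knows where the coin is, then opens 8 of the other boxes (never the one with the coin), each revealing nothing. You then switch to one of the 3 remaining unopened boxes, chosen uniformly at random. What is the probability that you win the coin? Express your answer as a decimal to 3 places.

0.306

Your original box holds the coin with probability 1/12, so the other 11 collectively hold it with probability 11/12.
The host can always find 8 empty boxes to open, so the reveals don't change that 11/12; it is now spread over the 3 remaining unopened boxes.
P(win by switching) = (11/12) · (1/3) = 11/36 ≈ 0.306.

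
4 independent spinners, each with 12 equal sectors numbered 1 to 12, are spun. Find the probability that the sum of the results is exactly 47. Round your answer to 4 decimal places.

0.0002

There are 12^4 = 20736 equally likely outcomes.
The number of ordered 4-tuples from {1,…,12} summing to 47 is 4.
P(sum = 47) = 4/20736 = 1/5184 ≈ 0.0002.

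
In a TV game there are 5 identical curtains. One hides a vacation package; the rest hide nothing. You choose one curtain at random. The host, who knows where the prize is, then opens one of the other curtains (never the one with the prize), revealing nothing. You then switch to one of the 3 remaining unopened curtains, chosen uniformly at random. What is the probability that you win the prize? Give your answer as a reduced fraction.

Your original curtain holds the prize with probability 1/5, so the other 4 collectively hold it with probability 4/5.
The host can always find an empty curtain to open, so this doesn't change that 4/5; it is now spread over the 3 remaining unopened curtains.
P(win by switching) = (4/5) · (1/3) = 4/15.

4/15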